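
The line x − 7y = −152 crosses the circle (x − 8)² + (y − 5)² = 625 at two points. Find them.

Express y = (152 + x)/7 and substitute into the circle:
50x² − 550x − 13800 = 0  ⟹  x² − 11x − 276 = 0
x = 23 or x = −12, giving (23, 25) and (−12, 20).

(−12, 20) and (23, 25)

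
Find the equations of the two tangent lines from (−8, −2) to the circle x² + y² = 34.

5x − 3y = −34 and 3x + 5y = −34

A line y − (−2) = m(x − (−8)) is tangent when its distance from (0, 0) is √34:
(8m − (2))² = 34(m² + 1)
15m² − 16m − 15 = 0, so m = 5/3 or m = −3/5.
With m = 5/3: 5x − 3y = −34. With m = −3/5: 3x + 5y = −34.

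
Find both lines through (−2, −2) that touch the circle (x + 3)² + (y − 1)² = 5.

2x − y = −2 and x + 2y = −6

Write the tangent as mx − y + (−2 − m·(−2)) = 0 and set its distance from the centre to √5:
(−1m − (3))² = 5(m² + 1)
2m² − 3m − 2 = 0, so m = 2 or m = −1/2.
With m = 2: 2x − y = −2. With m = −1/2: x + 2y = −6.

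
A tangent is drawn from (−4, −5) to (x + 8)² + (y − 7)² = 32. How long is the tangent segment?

8√2

The centre is (−8, 7) and r = 4√2. The square of the distance from P to the centre is 16 + 144 = 160.
The tangent meets the radius at right angles, so tangent² = |PO|² − r² = 160 − 32 = 128.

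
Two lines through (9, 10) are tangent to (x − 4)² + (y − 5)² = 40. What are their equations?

Write the tangent as mx − y + (10 − m·(9)) = 0 and set its distance from the centre to 2√10:
[m·(−5) − (−5)]² = 40(m² + 1)
3m² + 10m + 3 = 0, so m = −3 or m = −1/3.
With m = −3: 3x + y = 37. With m = −1/3: x + 3y = 39.

3x + y = 37 and x + 3y = 39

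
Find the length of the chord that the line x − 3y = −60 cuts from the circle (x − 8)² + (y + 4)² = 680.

Centre (8, −4), r² = 680. Perpendicular distance d from centre to line = |80| / √10 = 80/√10.
Chord = 2√(r² − d²) = 2·√(40) = 4√10.

4√10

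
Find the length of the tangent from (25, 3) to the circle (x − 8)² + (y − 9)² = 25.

10√3

Centre (8, 9), r² = 25. |PO|² = (17)² + (−6)² = 325.
The tangent meets the radius at right angles, so tangent² = |PO|² − r² = 325 − 25 = 300.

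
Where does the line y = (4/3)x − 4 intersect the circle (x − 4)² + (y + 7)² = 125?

Express y = (−12 + 4x)/3 and substitute into the circle:
25x² − 900 = 0  ⟹  x² − 36 = 0
x = 6 or x = −6, giving (6, 4) and (−6, −12).

(−6, −12) and (6, 4)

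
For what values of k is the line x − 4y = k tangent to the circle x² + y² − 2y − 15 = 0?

k = −4 ± 4√17

The line touches the circle iff its distance from (0, 1) is 4:
|1·0 − 4·1 − k| / √17 = 4
|k − (−4)| = 4√17.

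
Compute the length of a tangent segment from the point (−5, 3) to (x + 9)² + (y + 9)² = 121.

√39

With centre O = (−9, −9), |OP|² = 160 and r² = 121.
The tangent meets the radius at right angles, so tangent² = |PO|² − r² = 160 − 121 = 39.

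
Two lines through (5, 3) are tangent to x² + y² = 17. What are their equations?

Let a tangent through (5, 3) have slope m. Its distance from (0, 0) must equal √17:
(−5m − (−3))² = 17(m² + 1)
4m² − 15m − 4 = 0, so m = −1/4 or m = 4.
With m = −1/4: x + 4y = 17. With m = 4: 4x − y = 17.

x + 4y = 17 and 4x − y = 17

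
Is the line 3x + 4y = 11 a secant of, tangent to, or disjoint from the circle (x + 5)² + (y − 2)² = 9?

Substituting the line into the circle gives 25x² + 142x + 265 = 0.
Discriminant = (142)² − 4·25·(265) = −6336 < 0.
No real roots: the line does not meet the circle.

disjoint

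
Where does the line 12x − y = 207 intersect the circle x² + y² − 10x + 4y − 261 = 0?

(16, −15) and (18, 9)

From the line, y = 12x − 207. Substituting:
145x² − 4930x + 41760 = 0  ⟹  x² − 34x + 288 = 0
x = 18 or x = 16, giving (18, 9) and (16, −15).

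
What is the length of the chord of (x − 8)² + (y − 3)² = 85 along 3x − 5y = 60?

√34

The distance from (8, 3) to the line is 51/√34, and r² = 85.
Half the chord is √(r² − d²) = √(17/2), so the full chord is √34.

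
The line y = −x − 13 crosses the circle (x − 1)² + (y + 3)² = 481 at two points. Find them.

(−19, 6) and (10, −23)

From the line, y = −x − 13. Substituting:
2x² + 18x − 380 = 0  ⟹  x² + 9x − 190 = 0
x = 10 or x = −19, giving (10, −23) and (−19, 6).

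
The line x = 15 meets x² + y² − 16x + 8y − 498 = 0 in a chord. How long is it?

46

The distance from (8, −4) to the line is 7, and r² = 578.
Half the chord is √(r² − d²) = √(529), so the full chord is 46.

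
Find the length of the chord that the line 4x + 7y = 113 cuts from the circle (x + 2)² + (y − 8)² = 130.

2√65

Substitute y = (113 − 4x)/7:
65x² − 260x − 2925 = 0  ⟹  x² − 4x − 45 = 0
x = 9 or x = −5, giving (9, 11) and (−5, 19).
Chord length = distance between (9, 11) and (−5, 19) = √260 = 2√65.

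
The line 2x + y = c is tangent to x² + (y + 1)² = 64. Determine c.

c = −1 ± 8√5

For a tangent, require d(centre, line) = r = 8.
|2·0 + 1·(−1) − c| / √5 = 8
|c − (−1)| = 8√5.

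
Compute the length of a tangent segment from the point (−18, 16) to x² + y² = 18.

Centre (0, 0), r² = 18. |PO|² = (−18)² + (16)² = 580.
By the tangent–radius right angle, tangent length = √(|PO|² − r²) = √562.

√562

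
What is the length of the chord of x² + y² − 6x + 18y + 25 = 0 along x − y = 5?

Express y = x − 5 and substitute into the circle:
2x² + 2x − 40 = 0  ⟹  x² + x − 20 = 0
x = 4 or x = −5, giving (4, −1) and (−5, −10).
|(4, −1) − (−5, −10)| = √((9)² + (9)²) = 9√2.

9√2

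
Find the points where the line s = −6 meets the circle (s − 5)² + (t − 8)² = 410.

(−6, −9) and (−6, 25)

The line gives s = −6. Substituting into the circle:
t² − 16t − 225 = 0
t = 25 or t = −9, giving (−6, 25) and (−6, −9).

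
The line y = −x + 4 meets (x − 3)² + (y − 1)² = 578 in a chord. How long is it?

From the line, y = −x + 4. Substituting:
2x² − 12x − 560 = 0  ⟹  x² − 6x − 280 = 0
x = 20 or x = −14, giving (20, −16) and (−14, 18).
|(20, −16) − (−14, 18)| = √((34)² + (−34)²) = 34√2.

34√2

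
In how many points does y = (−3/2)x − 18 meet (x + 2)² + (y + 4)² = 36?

0

Centre (−2, −4), r² = 36. Distance² from centre to line = (22)²/13 = 484/13.
Since d² > r², the line lies outside the circle.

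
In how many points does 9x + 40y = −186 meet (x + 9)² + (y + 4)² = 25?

Centre (−9, −4), r² = 25. Distance² from centre to line = (−55)²/1681 = 3025/1681.
Since d² < r², the line cuts the circle twice.

2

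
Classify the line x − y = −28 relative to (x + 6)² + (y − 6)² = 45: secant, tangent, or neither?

neither

Substituting the line into the circle gives 2x² + 56x + 475 = 0.
Discriminant = (56)² − 4·2·(475) = −664 < 0.
No real roots: the line does not meet the circle.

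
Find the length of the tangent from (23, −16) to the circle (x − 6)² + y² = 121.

The centre is (6, 0) and r = 11. The square of the distance from P to the centre is 289 + 256 = 545.
By the tangent–radius right angle, tangent length = √(|PO|² − r²) = √424 = 2√106.

2√106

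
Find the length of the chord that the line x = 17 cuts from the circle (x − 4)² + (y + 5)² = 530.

The line gives x = 17. Substituting into the circle:
y² + 10y − 336 = 0
y = 14 or y = −24, giving (17, 14) and (17, −24).
|(17, 14) − (17, −24)| = √((0)² + (38)²) = 38.

38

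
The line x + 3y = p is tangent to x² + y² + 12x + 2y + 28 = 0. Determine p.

For a tangent, require d(centre, line) = r = 3.
|1·(−6) + 3·(−1) − p| / √10 = 3
|p − (−9)| = 3√10.

p = −9 ± 3√10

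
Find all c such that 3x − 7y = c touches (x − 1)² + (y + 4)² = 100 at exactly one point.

c = 31 ± 10√58

The line touches the circle iff its distance from (1, −4) is 10:
|3·1 − 7·(−4) − c| / √58 = 10
|c − (31)| = 10√58.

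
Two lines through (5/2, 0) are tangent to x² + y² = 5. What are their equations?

2x + y = 5 and 2x − y = 5

A line y − (0) = m(x − (5/2)) is tangent when its distance from (0, 0) is √5:
(−5/2m − (0))² = 5(m² + 1)
m² − 4 = 0, so m = −2 or m = 2.
Through (5/2, 0) these give 2x + y = 5 and 2x − y = 5.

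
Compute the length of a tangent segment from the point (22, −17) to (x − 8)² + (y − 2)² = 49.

Centre (8, 2), r² = 49. |PO|² = (14)² + (−19)² = 557.
The tangent meets the radius at right angles, so tangent² = |PO|² − r² = 557 − 49 = 508.

2√127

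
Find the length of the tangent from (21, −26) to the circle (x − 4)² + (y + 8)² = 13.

10√6

The centre is (4, −8) and r = √13. The square of the distance from P to the centre is 289 + 324 = 613.
By the tangent–radius right angle, tangent length = √(|PO|² − r²) = √600 = 10√6.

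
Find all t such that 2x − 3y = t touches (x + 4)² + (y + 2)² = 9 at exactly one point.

t = −2 ± 3√13

The line touches the circle iff its distance from (−4, −2) is 3:
|2·(−4) − 3·(−2) − t| / √13 = 3
|t − (−2)| = 3√13.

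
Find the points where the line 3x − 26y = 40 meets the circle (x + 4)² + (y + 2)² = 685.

Substitute y = (−40 + 3x)/26:
685x² + 5480x − 452100 = 0  ⟹  x² + 8x − 660 = 0
x = 22 or x = −30, giving (22, 1) and (−30, −5).

(−30, −5) and (22, 1)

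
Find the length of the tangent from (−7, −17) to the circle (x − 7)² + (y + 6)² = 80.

With centre O = (7, −6), |OP|² = 317 and r² = 80.
By the tangent–radius right angle, tangent length = √(|PO|² − r²) = √237.

√237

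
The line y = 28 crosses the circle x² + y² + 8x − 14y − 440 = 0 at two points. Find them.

Substitute y = 28:
x² + 8x − 48 = 0
x = 4 or x = −12, giving (4, 28) and (−12, 28).

(−12, 28) and (4, 28)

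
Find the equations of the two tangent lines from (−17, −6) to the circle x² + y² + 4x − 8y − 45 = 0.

A line y − (−6) = m(x − (−17)) is tangent when its distance from (−2, 4) is √65:
(15m − (10))² = 65(m² + 1)
32m² − 60m + 7 = 0, so m = 1/8 or m = 7/4.
Through (−17, −6) these give x − 8y = 31 and 7x − 4y = −95.

x − 8y = 31 and 7x − 4y = −95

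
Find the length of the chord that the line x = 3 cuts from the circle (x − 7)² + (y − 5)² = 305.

34

The line gives x = 3. Substituting into the circle:
y² − 10y − 264 = 0
y = 22 or y = −12, giving (3, 22) and (3, −12).
Chord length = distance between (3, 22) and (3, −12) = √1156 = 34.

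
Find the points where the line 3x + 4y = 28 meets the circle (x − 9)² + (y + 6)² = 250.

(0, 7) and (24, −11)

From the line, y = (28 − 3x)/4. Substituting:
25x² − 600x = 0  ⟹  x² − 24x = 0
x = 24 or x = 0, giving (24, −11) and (0, 7).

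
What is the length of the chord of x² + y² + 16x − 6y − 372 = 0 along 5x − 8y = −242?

2√89

Substitute y = (242 + 5x)/8:
89x² + 3204x + 23140 = 0  ⟹  x² + 36x + 260 = 0
x = −10 or x = −26, giving (−10, 24) and (−26, 14).
|(−10, 24) − (−26, 14)| = √((16)² + (10)²) = 2√89.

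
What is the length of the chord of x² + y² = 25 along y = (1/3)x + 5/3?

3√10

Centre (0, 0), r² = 25. Perpendicular distance d from centre to line = |5| / √10 = 5/√10.
Half the chord is √(r² − d²) = √(45/2), so the full chord is 3√10.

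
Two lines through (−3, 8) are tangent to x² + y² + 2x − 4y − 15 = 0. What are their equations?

2x − y = −14 and x + 2y = 13

Let a tangent through (−3, 8) have slope m. Its distance from (−1, 2) must equal 2√5:
[m·(2) − (−6)]² = 20(m² + 1)
2m² − 3m − 2 = 0, so m = 2 or m = −1/2.
Through (−3, 8) these give 2x − y = −14 and x + 2y = 13.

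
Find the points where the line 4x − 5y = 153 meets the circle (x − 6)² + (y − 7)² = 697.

(17, −17) and (27, −9)

From the line, y = (−153 + 4x)/5. Substituting:
41x² − 1804x + 18819 = 0  ⟹  x² − 44x + 459 = 0
x = 27 or x = 17, giving (27, −9) and (17, −17).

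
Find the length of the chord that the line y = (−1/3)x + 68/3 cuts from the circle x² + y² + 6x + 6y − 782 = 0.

The distance from (−3, −3) to the line is 80/√10, and r² = 800.
Chord = 2√(r² − d²) = 2·√(160) = 8√10.

8√10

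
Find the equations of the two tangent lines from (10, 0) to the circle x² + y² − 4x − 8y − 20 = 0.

3x + y = 30 and x − 3y = 10

Write the tangent as mx − y + (0 − m·(10)) = 0 and set its distance from the centre to 2√10:
[m·(−8) − (4)]² = 40(m² + 1)
3m² + 8m − 3 = 0, so m = −3 or m = 1/3.
With m = −3: 3x + y = 30. With m = 1/3: x − 3y = 10.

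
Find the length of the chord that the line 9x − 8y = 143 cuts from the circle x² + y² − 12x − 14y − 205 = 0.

Centre (6, 7), r² = 290. Perpendicular distance d from centre to line = |−145| / √145 = 145/√145.
Half the chord is √(r² − d²) = √(145), so the full chord is 2√145.

2√145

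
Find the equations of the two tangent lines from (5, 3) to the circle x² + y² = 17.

Write the tangent as mx − y + (3 − m·(5)) = 0 and set its distance from the centre to √17:
(−5m − (−3))² = 17(m² + 1)
4m² − 15m − 4 = 0, so m = −1/4 or m = 4.
Through (5, 3) these give x + 4y = 17 and 4x − y = 17.

x + 4y = 17 and 4x − y = 17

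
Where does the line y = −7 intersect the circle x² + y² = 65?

From the line, y = −7. Substituting:
x² − 16 = 0
x = 4 or x = −4, giving (4, −7) and (−4, −7).

(−4, −7) and (4, −7)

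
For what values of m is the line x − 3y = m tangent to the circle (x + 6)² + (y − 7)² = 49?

The line touches the circle iff its distance from (−6, 7) is 7:
|1·(−6) − 3·7 − m| / √10 = 7
|m − (−27)| = 7√10.

m = −27 ± 7√10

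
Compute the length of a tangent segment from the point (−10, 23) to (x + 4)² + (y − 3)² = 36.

With centre O = (−4, 3), |OP|² = 436 and r² = 36.
By the tangent–radius right angle, tangent length = √(|PO|² − r²) = √400 = 20.

20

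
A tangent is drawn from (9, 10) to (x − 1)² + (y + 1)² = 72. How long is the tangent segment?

Centre (1, −1), r² = 72. |PO|² = (8)² + (11)² = 185.
Power of the point: PT² = |PO|² − r² = 113, so PT = √113.

√113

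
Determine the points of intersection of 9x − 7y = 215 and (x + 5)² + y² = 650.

(6, −23) and (20, −5)

Express y = (−215 + 9x)/7 and substitute into the circle:
130x² − 3380x + 15600 = 0  ⟹  x² − 26x + 120 = 0
x = 20 or x = 6, giving (20, −5) and (6, −23).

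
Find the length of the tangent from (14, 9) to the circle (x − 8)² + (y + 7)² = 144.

Centre (8, −7), r² = 144. |PO|² = (6)² + (16)² = 292.
Power of the point: PT² = |PO|² − r² = 148, so PT = 2√37.

2√37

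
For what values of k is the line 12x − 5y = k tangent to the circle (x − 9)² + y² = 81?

k = −9 or k = 225

For a tangent, require d(centre, line) = r = 9.
|12·9 − 5·0 − k| / √169 = 9
|k − (108)| = 9·13, so k = 225 or k = −9.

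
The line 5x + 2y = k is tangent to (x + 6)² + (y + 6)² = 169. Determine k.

k = −42 ± 13√29

The line touches the circle iff its distance from (−6, −6) is 13:
|5·(−6) + 2·(−6) − k| / √29 = 13
|k − (−42)| = 13√29.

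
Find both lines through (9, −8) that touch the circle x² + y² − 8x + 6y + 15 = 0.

Let a tangent through (9, −8) have slope m. Its distance from (4, −3) must equal √10:
[m·(−5) − (5)]² = 10(m² + 1)
3m² + 10m + 3 = 0, so m = −1/3 or m = −3.
With m = −1/3: x + 3y = −15. With m = −3: 3x + y = 19.

x + 3y = −15 and 3x + y = 19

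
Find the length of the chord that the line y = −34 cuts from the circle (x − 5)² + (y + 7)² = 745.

Centre (5, −7), r² = 745. Perpendicular distance d from centre to line = |27| / √1 = 27.
Chord = 2√(r² − d²) = 2·√(16) = 8.

8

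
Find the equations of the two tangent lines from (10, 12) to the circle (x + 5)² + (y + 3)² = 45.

Let a tangent through (10, 12) have slope m. Its distance from (−5, −3) must equal 3√5:
[m·(−15) − (−15)]² = 45(m² + 1)
2m² − 5m + 2 = 0, so m = 1/2 or m = 2.
With m = 1/2: x − 2y = −14. With m = 2: 2x − y = 8.

x − 2y = −14 and 2x − y = 8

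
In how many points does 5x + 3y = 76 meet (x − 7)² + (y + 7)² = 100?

Substituting the line into the circle gives 34x² − 1096x + 8950 = 0.
Discriminant = (−1096)² − 4·34·(8950) = −15984 < 0.
No real roots: the line does not meet the circle.

0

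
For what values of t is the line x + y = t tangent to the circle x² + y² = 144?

For a tangent, require d(centre, line) = r = 12.
|1·0 + 1·0 − t| / √2 = 12
|t| = 12√2.

t = ±12√2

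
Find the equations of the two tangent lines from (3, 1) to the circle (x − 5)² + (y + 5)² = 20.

A line y − (1) = m(x − (3)) is tangent when its distance from (5, −5) is 2√5:
[m·(2) − (−6)]² = 20(m² + 1)
2m² − 3m − 2 = 0, so m = 2 or m = −1/2.
Through (3, 1) these give 2x − y = 5 and x + 2y = 5.

2x − y = 5 and x + 2y = 5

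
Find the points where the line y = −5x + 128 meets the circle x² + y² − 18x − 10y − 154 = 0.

Express y = −5x + 128 and substitute into the circle:
26x² − 1248x + 14950 = 0  ⟹  x² − 48x + 575 = 0
x = 25 or x = 23, giving (25, 3) and (23, 13).

(23, 13) and (25, 3)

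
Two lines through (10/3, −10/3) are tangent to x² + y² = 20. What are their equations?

2x − y = 10 and x − 2y = 10

Let a tangent through (10/3, −10/3) have slope m. Its distance from (0, 0) must equal 2√5:
[m·(−10/3) − (10/3)]² = 20(m² + 1)
2m² − 5m + 2 = 0, so m = 2 or m = 1/2.
Through (10/3, −10/3) these give 2x − y = 10 and x − 2y = 10.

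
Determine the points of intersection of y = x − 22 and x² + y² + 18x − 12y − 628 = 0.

(4, −18) and (15, −7)

Express y = x − 22 and substitute into the circle:
2x² − 38x + 120 = 0  ⟹  x² − 19x + 60 = 0
x = 15 or x = 4, giving (15, −7) and (4, −18).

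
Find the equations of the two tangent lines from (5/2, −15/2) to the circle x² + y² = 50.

Write the tangent as mx − y + (−15/2 − m·(5/2)) = 0 and set its distance from the centre to 5√2:
[m·(−5/2) − (15/2)]² = 50(m² + 1)
7m² − 6m − 1 = 0, so m = 1 or m = −1/7.
With m = 1: x − y = 10. With m = −1/7: x + 7y = −50.

x − y = 10 and x + 7y = −50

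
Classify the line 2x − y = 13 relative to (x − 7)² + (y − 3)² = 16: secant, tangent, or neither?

Substituting the line into the circle gives 5x² − 78x + 289 = 0.
Discriminant = (−78)² − 4·5·(289) = 304 > 0.
Two real roots: the line is a secant.

secant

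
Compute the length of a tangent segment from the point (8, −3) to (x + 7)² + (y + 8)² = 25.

Centre (−7, −8), r² = 25. |PO|² = (15)² + (5)² = 250.
By the tangent–radius right angle, tangent length = √(|PO|² − r²) = √225 = 15.

15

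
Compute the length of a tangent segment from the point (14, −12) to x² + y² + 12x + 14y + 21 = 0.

19

The centre is (−6, −7) and r = 8. The square of the distance from P to the centre is 400 + 25 = 425.
By the tangent–radius right angle, tangent length = √(|PO|² − r²) = √361 = 19.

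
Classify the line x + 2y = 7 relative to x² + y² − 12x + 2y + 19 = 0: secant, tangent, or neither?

d² = (1·6 + 2·(−1) − (7))²/5 = 9/5; r² = 18.
Since d² < r², the line cuts the circle twice.

secant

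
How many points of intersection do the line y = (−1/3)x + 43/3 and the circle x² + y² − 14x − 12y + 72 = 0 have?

d² = (1·7 + 3·6 − (43))²/10 = 162/5; r² = 13.
Since d² > r², the line lies outside the circle.

0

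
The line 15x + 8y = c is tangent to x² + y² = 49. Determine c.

c = −119 or c = 119

For a tangent, require d(centre, line) = r = 7.
|15·0 + 8·0 − c| / √289 = 7
|c| = 7·17, so c = 119 or c = −119.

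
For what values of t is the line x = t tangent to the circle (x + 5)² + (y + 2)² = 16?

Tangency holds when the distance from the centre (−5, −2) to the line equals the radius 4:
|1·(−5) + 0·(−2) − t| / √1 = 4
|t − (−5)| = 4, so t = −1 or t = −9.

t = −9 or t = −1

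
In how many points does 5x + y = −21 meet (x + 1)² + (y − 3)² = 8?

0

Substituting the line into the circle gives 26x² + 242x + 569 = 0.
Δ = 58564 − 59176 = −612.
No real roots: the line does not meet the circle.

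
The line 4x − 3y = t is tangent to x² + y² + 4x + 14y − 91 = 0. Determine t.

t = −47 or t = 73

Tangency holds when the distance from the centre (−2, −7) to the line equals the radius 12:
|4·(−2) − 3·(−7) − t| / √25 = 12
|t − (13)| = 12·5, so t = 73 or t = −47.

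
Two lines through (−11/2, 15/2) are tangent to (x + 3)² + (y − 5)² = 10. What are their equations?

x − 3y = −28 and 3x − y = −24

Write the tangent as mx − y + (15/2 − m·(−11/2)) = 0 and set its distance from the centre to √10:
(5/2m − (−5/2))² = 10(m² + 1)
3m² − 10m + 3 = 0, so m = 1/3 or m = 3.
With m = 1/3: x − 3y = −28. With m = 3: 3x − y = −24.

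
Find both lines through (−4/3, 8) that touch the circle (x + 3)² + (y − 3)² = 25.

3x + 4y = 28 and y = 8

Write the tangent as mx − y + (8 − m·(−4/3)) = 0 and set its distance from the centre to 5:
(−5/3m − (−5))² = 25(m² + 1)
4m² + 3m = 0, so m = −3/4 or m = 0.
Through (−4/3, 8) these give 3x + 4y = 28 and y = 8.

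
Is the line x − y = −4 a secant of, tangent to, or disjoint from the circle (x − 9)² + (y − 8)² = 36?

d² = (1·9 − 1·8 − (−4))²/2 = 25/2; r² = 36.
Since d² < r², the line cuts the circle twice.

secant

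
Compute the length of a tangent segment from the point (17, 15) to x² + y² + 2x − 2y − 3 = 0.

Centre (−1, 1), r² = 5. |PO|² = (18)² + (14)² = 520.
The tangent meets the radius at right angles, so tangent² = |PO|² − r² = 520 − 5 = 515.

√515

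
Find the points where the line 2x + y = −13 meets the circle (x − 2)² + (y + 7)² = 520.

Express y = −2x − 13 and substitute into the circle:
5x² + 20x − 480 = 0  ⟹  x² + 4x − 96 = 0
x = 8 or x = −12, giving (8, −29) and (−12, 11).

(−12, 11) and (8, −29)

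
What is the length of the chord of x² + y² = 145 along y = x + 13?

11√2

Substitute y = x + 13:
2x² + 26x + 24 = 0  ⟹  x² + 13x + 12 = 0
x = −1 or x = −12, giving (−1, 12) and (−12, 1).
|(−1, 12) − (−12, 1)| = √((11)² + (11)²) = 11√2.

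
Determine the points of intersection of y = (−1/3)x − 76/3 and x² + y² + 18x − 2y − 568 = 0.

(−28, −16) and (−4, −24)

From the line, y = (−76 − x)/3. Substituting:
10x² + 320x + 1120 = 0  ⟹  x² + 32x + 112 = 0
x = −4 or x = −28, giving (−4, −24) and (−28, −16).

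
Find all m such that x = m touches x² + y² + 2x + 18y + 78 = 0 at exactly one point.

m = −3 or m = 1

For a tangent, require d(centre, line) = r = 2.
|1·(−1) + 0·(−9) − m| / √1 = 2
|m − (−1)| = 2, so m = 1 or m = −3.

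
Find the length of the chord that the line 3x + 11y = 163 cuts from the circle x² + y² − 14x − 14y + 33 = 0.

√130

From the line, y = (163 − 3x)/11. Substituting:
130x² − 2210x + 5460 = 0  ⟹  x² − 17x + 42 = 0
x = 14 or x = 3, giving (14, 11) and (3, 14).
|(14, 11) − (3, 14)| = √((11)² + (−3)²) = √130.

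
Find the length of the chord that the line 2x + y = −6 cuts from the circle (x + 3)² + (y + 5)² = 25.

Substitute y = −2x − 6:
5x² + 10x − 15 = 0  ⟹  x² + 2x − 3 = 0
x = 1 or x = −3, giving (1, −8) and (−3, 0).
|(1, −8) − (−3, 0)| = √((4)² + (−8)²) = 4√5.

4√5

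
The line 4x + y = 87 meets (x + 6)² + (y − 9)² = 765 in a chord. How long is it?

6√17

Centre (−6, 9), r² = 765. Perpendicular distance d from centre to line = |−102| / √17 = 102/√17.
Chord = 2√(r² − d²) = 2·√(153) = 6√17.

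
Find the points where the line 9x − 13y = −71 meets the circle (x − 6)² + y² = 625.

Substitute y = (71 + 9x)/13:
250x² − 750x − 94500 = 0  ⟹  x² − 3x − 378 = 0
x = 21 or x = −18, giving (21, 20) and (−18, −7).

(−18, −7) and (21, 20)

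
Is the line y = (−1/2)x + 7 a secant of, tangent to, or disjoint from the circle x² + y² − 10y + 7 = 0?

secant

Centre (0, 5), r² = 18. Distance² from centre to line = (−4)²/5 = 16/5.
Since d² < r², the line cuts the circle twice.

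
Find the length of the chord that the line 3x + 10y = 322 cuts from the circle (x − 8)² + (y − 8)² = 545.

From the line, y = (322 − 3x)/10. Substituting:
109x² − 3052x + 10464 = 0  ⟹  x² − 28x + 96 = 0
x = 24 or x = 4, giving (24, 25) and (4, 31).
|(24, 25) − (4, 31)| = √((20)² + (−6)²) = 2√109.

2√109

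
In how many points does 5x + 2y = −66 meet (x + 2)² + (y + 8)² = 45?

Substituting the line into the circle gives 29x² + 516x + 2336 = 0.
Δ = 266256 − 270976 = −4720.
No real roots: the line does not meet the circle.

0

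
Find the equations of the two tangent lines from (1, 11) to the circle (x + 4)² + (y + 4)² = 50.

Let a tangent through (1, 11) have slope m. Its distance from (−4, −4) must equal 5√2:
(−5m − (−15))² = 50(m² + 1)
m² + 6m − 7 = 0, so m = −7 or m = 1.
Through (1, 11) these give 7x + y = 18 and x − y = −10.

7x + y = 18 and x − y = −10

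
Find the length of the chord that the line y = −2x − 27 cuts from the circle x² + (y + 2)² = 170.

Substitute y = −2x − 27:
5x² + 100x + 455 = 0  ⟹  x² + 20x + 91 = 0
x = −7 or x = −13, giving (−7, −13) and (−13, −1).
|(−7, −13) − (−13, −1)| = √((6)² + (−12)²) = 6√5.

6√5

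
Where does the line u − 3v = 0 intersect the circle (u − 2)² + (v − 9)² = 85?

Substitute v = (u)/3:
10u² − 90u = 0  ⟹  u² − 9u = 0
u = 9 or u = 0, giving (9, 3) and (0, 0).

(0, 0) and (9, 3)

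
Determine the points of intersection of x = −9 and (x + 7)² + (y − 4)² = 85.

(−9, −5) and (−9, 13)

The line gives x = −9. Substituting into the circle:
y² − 8y − 65 = 0
y = 13 or y = −5, giving (−9, 13) and (−9, −5).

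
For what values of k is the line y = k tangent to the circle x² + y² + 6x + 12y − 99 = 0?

k = −18 or k = 6

For a tangent, require d(centre, line) = r = 12.
|0·(−3) + 1·(−6) − k| / √1 = 12
|k − (−6)| = 12, so k = 6 or k = −18.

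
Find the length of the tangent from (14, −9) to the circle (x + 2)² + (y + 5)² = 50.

√222

The centre is (−2, −5) and r = 5√2. The square of the distance from P to the centre is 256 + 16 = 272.
The tangent meets the radius at right angles, so tangent² = |PO|² − r² = 272 − 50 = 222.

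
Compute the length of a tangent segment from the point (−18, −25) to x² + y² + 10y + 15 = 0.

Centre (0, −5), r² = 10. |PO|² = (−18)² + (−20)² = 724.
By the tangent–radius right angle, tangent length = √(|PO|² − r²) = √714.

√714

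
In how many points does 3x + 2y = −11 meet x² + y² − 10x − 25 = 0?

d² = (3·5 + 2·0 − (−11))²/13 = 52; r² = 50.
Since d² > r², the line lies outside the circle.

0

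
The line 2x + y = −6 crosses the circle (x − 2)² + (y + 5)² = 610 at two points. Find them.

From the line, y = −2x − 6. Substituting:
5x² − 605 = 0  ⟹  x² − 121 = 0
x = 11 or x = −11, giving (11, −28) and (−11, 16).

(−11, 16) and (11, −28)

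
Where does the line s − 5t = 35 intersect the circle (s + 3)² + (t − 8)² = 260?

(−5, −8) and (5, −6)

From the line, t = (−35 + s)/5. Substituting:
26s² − 650 = 0  ⟹  s² − 25 = 0
s = 5 or s = −5, giving (5, −6) and (−5, −8).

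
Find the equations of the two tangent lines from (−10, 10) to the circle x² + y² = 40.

Write the tangent as mx − y + (10 − m·(−10)) = 0 and set its distance from the centre to 2√10:
(10m − (−10))² = 40(m² + 1)
3m² + 10m + 3 = 0, so m = −3 or m = −1/3.
Through (−10, 10) these give 3x + y = −20 and x + 3y = 20.

3x + y = −20 and x + 3y = 20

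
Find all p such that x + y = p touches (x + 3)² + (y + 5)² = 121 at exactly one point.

p = −8 ± 11√2

For a tangent, require d(centre, line) = r = 11.
|1·(−3) + 1·(−5) − p| / √2 = 11
|p − (−8)| = 11√2.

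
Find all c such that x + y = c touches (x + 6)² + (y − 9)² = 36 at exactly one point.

c = 3 ± 6√2

For a tangent, require d(centre, line) = r = 6.
|1·(−6) + 1·9 − c| / √2 = 6
|c − (3)| = 6√2.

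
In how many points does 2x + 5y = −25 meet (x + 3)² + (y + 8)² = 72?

2

Substituting the line into the circle gives 29x² + 90x − 1350 = 0.
Δ = 8100 − (−156600) = 164700.
Two real roots: the line is a secant.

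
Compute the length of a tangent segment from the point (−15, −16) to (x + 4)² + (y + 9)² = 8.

With centre O = (−4, −9), |OP|² = 170 and r² = 8.
By the tangent–radius right angle, tangent length = √(|PO|² − r²) = √162 = 9√2.

9√2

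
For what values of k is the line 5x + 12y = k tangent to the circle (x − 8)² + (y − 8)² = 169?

The line touches the circle iff its distance from (8, 8) is 13:
|5·8 + 12·8 − k| / √169 = 13
|k − (136)| = 13·13, so k = 305 or k = −33.

k = −33 or k = 305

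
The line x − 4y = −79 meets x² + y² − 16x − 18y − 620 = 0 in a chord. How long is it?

Express y = (79 + x)/4 and substitute into the circle:
17x² − 170x − 9367 = 0  ⟹  x² − 10x − 551 = 0
x = 29 or x = −19, giving (29, 27) and (−19, 15).
|(29, 27) − (−19, 15)| = √((48)² + (12)²) = 12√17.

12√17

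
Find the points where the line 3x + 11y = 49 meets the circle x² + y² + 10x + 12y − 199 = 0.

(−13, 8) and (9, 2)

Express y = (49 − 3x)/11 and substitute into the circle:
130x² + 520x − 15210 = 0  ⟹  x² + 4x − 117 = 0
x = 9 or x = −13, giving (9, 2) and (−13, 8).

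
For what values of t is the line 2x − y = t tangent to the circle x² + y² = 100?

t = ±10√5

The line touches the circle iff its distance from (0, 0) is 10:
|2·0 − 1·0 − t| / √5 = 10
|t| = 10√5.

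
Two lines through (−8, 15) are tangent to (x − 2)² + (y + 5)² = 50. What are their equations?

x + y = 7 and 7x + y = −41

A line y − (15) = m(x − (−8)) is tangent when its distance from (2, −5) is 5√2:
[m·(10) − (−20)]² = 50(m² + 1)
m² + 8m + 7 = 0, so m = −1 or m = −7.
With m = −1: x + y = 7. With m = −7: 7x + y = −41.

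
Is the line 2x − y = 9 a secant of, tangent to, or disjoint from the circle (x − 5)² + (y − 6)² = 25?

secant

d² = (2·5 − 1·6 − (9))²/5 = 5; r² = 25.
Since d² < r², the line cuts the circle twice.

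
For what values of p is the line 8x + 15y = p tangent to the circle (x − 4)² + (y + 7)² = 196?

p = −311 or p = 165

The line touches the circle iff its distance from (4, −7) is 14:
|8·4 + 15·(−7) − p| / √289 = 14
|p − (−73)| = 14·17, so p = 165 or p = −311.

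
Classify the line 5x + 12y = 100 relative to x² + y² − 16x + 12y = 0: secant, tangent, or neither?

Substituting the line into the circle gives 169x² − 4024x + 24400 = 0.
Discriminant = (−4024)² − 4·169·(24400) = −301824 < 0.
No real roots: the line does not meet the circle.

neither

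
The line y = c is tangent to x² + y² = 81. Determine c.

Tangency holds when the distance from the centre (0, 0) to the line equals the radius 9:
|0·0 + 1·0 − c| / √1 = 9
|c| = 9, so c = 9 or c = −9.

c = −9 or c = 9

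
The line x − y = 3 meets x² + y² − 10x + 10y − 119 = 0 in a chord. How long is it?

17√2

The distance from (5, −5) to the line is 7/√2, and r² = 169.
Half the chord is √(r² − d²) = √(289/2), so the full chord is 17√2.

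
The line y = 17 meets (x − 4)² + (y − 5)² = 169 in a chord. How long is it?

Centre (4, 5), r² = 169. Perpendicular distance d from centre to line = |−12| / √1 = 12.
Chord = 2√(r² − d²) = 2·√(25) = 10.

10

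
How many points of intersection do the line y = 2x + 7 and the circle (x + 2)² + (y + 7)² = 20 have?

1

Substituting the line into the circle gives 5x² + 60x + 180 = 0.
Discriminant = (60)² − 4·5·(180) = 0.
A repeated root: the line is tangent.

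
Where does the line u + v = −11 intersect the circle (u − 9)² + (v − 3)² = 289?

(−6, −5) and (1, −12)

Express v = −u − 11 and substitute into the circle:
2u² + 10u − 12 = 0  ⟹  u² + 5u − 6 = 0
u = 1 or u = −6, giving (1, −12) and (−6, −5).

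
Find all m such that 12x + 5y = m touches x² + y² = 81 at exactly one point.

Tangency holds when the distance from the centre (0, 0) to the line equals the radius 9:
|12·0 + 5·0 − m| / √169 = 9
|m| = 9·13, so m = 117 or m = −117.

m = −117 or m = 117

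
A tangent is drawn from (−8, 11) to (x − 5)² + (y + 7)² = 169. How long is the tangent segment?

Centre (5, −7), r² = 169. |PO|² = (−13)² + (18)² = 493.
Power of the point: PT² = |PO|² − r² = 324, so PT = 18.

18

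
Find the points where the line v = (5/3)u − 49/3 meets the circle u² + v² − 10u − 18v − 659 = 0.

(−1, −18) and (26, 27)

From the line, v = (−49 + 5u)/3. Substituting:
34u² − 850u − 884 = 0  ⟹  u² − 25u − 26 = 0
u = 26 or u = −1, giving (26, 27) and (−1, −18).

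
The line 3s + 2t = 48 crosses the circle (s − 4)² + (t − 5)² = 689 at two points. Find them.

(−4, 30) and (24, −12)

From the line, t = (48 − 3s)/2. Substituting:
13s² − 260s − 1248 = 0  ⟹  s² − 20s − 96 = 0
s = 24 or s = −4, giving (24, −12) and (−4, 30).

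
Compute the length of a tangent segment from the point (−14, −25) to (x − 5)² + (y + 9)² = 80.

Centre (5, −9), r² = 80. |PO|² = (−19)² + (−16)² = 617.
The tangent meets the radius at right angles, so tangent² = |PO|² − r² = 617 − 80 = 537.

√537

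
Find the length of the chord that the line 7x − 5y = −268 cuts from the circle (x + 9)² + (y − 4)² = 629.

Substitute y = (268 + 7x)/5:
74x² + 3922x + 47804 = 0  ⟹  x² + 53x + 646 = 0
x = −19 or x = −34, giving (−19, 27) and (−34, 6).
|(−19, 27) − (−34, 6)| = √((15)² + (21)²) = 3√74.

3√74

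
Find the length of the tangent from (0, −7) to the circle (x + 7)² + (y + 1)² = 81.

2

With centre O = (−7, −1), |OP|² = 85 and r² = 81.
Power of the point: PT² = |PO|² − r² = 4, so PT = 2.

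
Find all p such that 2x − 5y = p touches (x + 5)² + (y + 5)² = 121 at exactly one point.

The line touches the circle iff its distance from (−5, −5) is 11:
|2·(−5) − 5·(−5) − p| / √29 = 11
|p − (15)| = 11√29.

p = 15 ± 11√29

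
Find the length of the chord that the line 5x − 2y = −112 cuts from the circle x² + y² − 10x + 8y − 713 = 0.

Substitute y = (112 + 5x)/2:
29x² + 1160x + 11484 = 0  ⟹  x² + 40x + 396 = 0
x = −18 or x = −22, giving (−18, 11) and (−22, 1).
Chord length = distance between (−18, 11) and (−22, 1) = √116 = 2√29.

2√29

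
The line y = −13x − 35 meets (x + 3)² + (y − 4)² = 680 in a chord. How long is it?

Express y = −13x − 35 and substitute into the circle:
170x² + 1020x + 850 = 0  ⟹  x² + 6x + 5 = 0
x = −1 or x = −5, giving (−1, −22) and (−5, 30).
Chord length = distance between (−1, −22) and (−5, 30) = √2720 = 4√170.

4√170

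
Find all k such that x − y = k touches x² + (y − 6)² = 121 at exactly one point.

Tangency holds when the distance from the centre (0, 6) to the line equals the radius 11:
|1·0 − 1·6 − k| / √2 = 11
|k − (−6)| = 11√2.

k = −6 ± 11√2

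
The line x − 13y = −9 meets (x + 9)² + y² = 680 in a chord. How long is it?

The distance from (−9, 0) to the line is 0/√170, and r² = 680.
Half the chord is √(r² − d²) = √(680), so the full chord is 4√170.

4√170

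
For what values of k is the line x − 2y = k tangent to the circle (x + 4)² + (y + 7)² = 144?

k = 10 ± 12√5

The line touches the circle iff its distance from (−4, −7) is 12:
|1·(−4) − 2·(−7) − k| / √5 = 12
|k − (10)| = 12√5.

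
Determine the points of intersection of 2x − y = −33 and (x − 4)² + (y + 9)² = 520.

(−18, −3) and (−14, 5)

From the line, y = 2x + 33. Substituting:
5x² + 160x + 1260 = 0  ⟹  x² + 32x + 252 = 0
x = −14 or x = −18, giving (−14, 5) and (−18, −3).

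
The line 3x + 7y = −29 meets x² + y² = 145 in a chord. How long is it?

The distance from (0, 0) to the line is 29/√58, and r² = 145.
Chord = 2√(r² − d²) = 2·√(261/2) = 3√58.

3√58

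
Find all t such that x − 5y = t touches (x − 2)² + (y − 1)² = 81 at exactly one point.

t = −3 ± 9√26

For a tangent, require d(centre, line) = r = 9.
|1·2 − 5·1 − t| / √26 = 9
|t − (−3)| = 9√26.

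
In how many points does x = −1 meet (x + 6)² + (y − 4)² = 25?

1

Substituting the line into the circle gives y² − 8y + 16 = 0.
Discriminant = (−8)² − 4·1·(16) = 0.
A repeated root: the line is tangent.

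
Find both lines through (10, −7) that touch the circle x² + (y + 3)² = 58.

7x + 3y = 49 and 3x − 7y = 79

Write the tangent as mx − y + (−7 − m·(10)) = 0 and set its distance from the centre to √58:
[m·(−10) − (4)]² = 58(m² + 1)
21m² + 40m − 21 = 0, so m = −7/3 or m = 3/7.
With m = −7/3: 7x + 3y = 49. With m = 3/7: 3x − 7y = 79.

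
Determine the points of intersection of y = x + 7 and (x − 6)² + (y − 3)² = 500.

From the line, y = x + 7. Substituting:
2x² − 4x − 448 = 0  ⟹  x² − 2x − 224 = 0
x = 16 or x = −14, giving (16, 23) and (−14, −7).

(−14, −7) and (16, 23)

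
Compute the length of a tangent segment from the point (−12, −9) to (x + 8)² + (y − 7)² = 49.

√223

The centre is (−8, 7) and r = 7. The square of the distance from P to the centre is 16 + 256 = 272.
The tangent meets the radius at right angles, so tangent² = |PO|² − r² = 272 − 49 = 223.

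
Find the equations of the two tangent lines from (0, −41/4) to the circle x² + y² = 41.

5x − 4y = 41 and 5x + 4y = −41

Let a tangent through (0, −41/4) have slope m. Its distance from (0, 0) must equal √41:
(0m − (41/4))² = 41(m² + 1)
16m² − 25 = 0, so m = 5/4 or m = −5/4.
Through (0, −41/4) these give 5x − 4y = 41 and 5x + 4y = −41.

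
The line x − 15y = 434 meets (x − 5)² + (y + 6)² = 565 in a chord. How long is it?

Centre (5, −6), r² = 565. Perpendicular distance d from centre to line = |−339| / √226 = 339/√226.
Half the chord is √(r² − d²) = √(113/2), so the full chord is √226.

√226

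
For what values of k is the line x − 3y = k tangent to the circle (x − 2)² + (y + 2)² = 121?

k = 8 ± 11√10

The line touches the circle iff its distance from (2, −2) is 11:
|1·2 − 3·(−2) − k| / √10 = 11
|k − (8)| = 11√10.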